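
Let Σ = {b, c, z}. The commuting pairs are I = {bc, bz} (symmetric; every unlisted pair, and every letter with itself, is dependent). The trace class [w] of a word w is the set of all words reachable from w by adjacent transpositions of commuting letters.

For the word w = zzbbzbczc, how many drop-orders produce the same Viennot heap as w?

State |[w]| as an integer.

piece 0:z — minimal
piece 1:z rests on {0:z}
piece 2:b — minimal
piece 3:b rests on {2:b}
piece 4:z rests on {1:z}
piece 5:b rests on {3:b}
piece 6:c rests on {4:z}
piece 7:z rests on {6:c}
piece 8:c rests on {7:z}
minimal pieces: {0:z, 2:b}
ways to finish when only these pieces remain (= sum over removing one remaining piece with nothing left below it):
  1 left: {5}→1  {8}→1
  2 left: {3,5}→1  {5,8}→2  {7,8}→1
  3 left: {2,3,5}→1  {3,5,8}→3  {5,7,8}→3  {6,7,8}→1
  4 left: {2,3,5,8}→4  {3,5,7,8}→6  {4,6,7,8}→1  {5,6,7,8}→4
  5 left: {1,4,6,7,8}→1  {2,3,5,7,8}→10  {3,5,6,7,8}→10  {4,5,6,7,8}→5
  6 left: {0,1,4,6,7,8}→1  {1,4,5,6,7,8}→6  {2,3,5,6,7,8}→20  {3,4,5,6,7,8}→15
  7 left: {0,1,4,5,6,7,8}→7  {1,3,4,5,6,7,8}→21  {2,3,4,5,6,7,8}→35
  placing 0:z first → 56 extensions
  placing 2:b first → 28 extensions
total linear extensions = 84

84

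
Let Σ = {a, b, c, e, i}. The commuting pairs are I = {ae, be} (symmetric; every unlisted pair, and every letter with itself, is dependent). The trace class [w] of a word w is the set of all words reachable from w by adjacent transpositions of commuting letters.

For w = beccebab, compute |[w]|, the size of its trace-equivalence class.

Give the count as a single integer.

8

0(b) covers ∅
1(e) covers ∅
2(c) covers 0:b, 1:e
3(c) covers 2:c
4(e) covers 3:c
5(b) covers 3:c
6(a) covers 5:b
7(b) covers 6:a
floor of heap: 0:b, 1:e
completions by unplaced set U, small U first (add the entries for U minus each lowest piece of U):
  |U|=1: {4}:1  {7}:1
  |U|=2: {4,7}:2  {6,7}:1
  |U|=3: {4,6,7}:3  {5,6,7}:1
  |U|=4: {4,5,6,7}:4
  |U|=5: {3,4,5,6,7}:4
  |U|=6: {2,3,4,5,6,7}:4
  start at 0(b): 4
  start at 1(e): 4
sum over floor = 8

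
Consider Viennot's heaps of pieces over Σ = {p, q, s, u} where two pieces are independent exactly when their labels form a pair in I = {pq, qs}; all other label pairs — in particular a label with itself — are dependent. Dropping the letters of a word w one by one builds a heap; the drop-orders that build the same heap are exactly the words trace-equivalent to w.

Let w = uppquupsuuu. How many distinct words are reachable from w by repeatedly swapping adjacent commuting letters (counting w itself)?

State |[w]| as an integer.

3

#0=u has no predecessor
#1=p depends on [0:u]
#2=p depends on [1:p]
#3=q depends on [0:u]
#4=u depends on [2:p, 3:q]
#5=u depends on [4:u]
#6=p depends on [5:u]
#7=s depends on [6:p]
#8=u depends on [7:s]
#9=u depends on [8:u]
#10=u depends on [9:u]
sources: [0:u]
N(rest) = Σ N(rest − s) over sources s of rest; N(one piece) = 1:
  size 1 → [10]=1
  size 2 → [9,10]=1
  size 3 → [8,9,10]=1
  size 4 → [7,8,9,10]=1
  size 5 → [6,7,8,9,10]=1
  size 6 → [5,6,7,8,9,10]=1
  size 7 → [4,5,6,7,8,9,10]=1
  size 8 → [2,4,5,6,7,8,9,10]=1  [3,4,5,6,7,8,9,10]=1
  size 9 → [1,2,4,5,6,7,8,9,10]=1  [2,3,4,5,6,7,8,9,10]=2
  first=0(u) contributes 3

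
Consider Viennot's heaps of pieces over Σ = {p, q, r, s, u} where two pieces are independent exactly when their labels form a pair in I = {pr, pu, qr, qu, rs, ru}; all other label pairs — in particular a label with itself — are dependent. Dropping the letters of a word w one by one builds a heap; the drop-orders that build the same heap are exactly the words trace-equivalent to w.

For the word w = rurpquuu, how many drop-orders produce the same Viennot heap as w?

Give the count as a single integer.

drop 0:r onto floor
drop 1:u onto floor
drop 2:r onto {0:r}
drop 3:p onto floor
drop 4:q onto {3:p}
drop 5:u onto {1:u}
drop 6:u onto {5:u}
drop 7:u onto {6:u}
ground layer = {0:r, 1:u, 3:p}
drop-orders for the pieces not yet dropped (sum over which currently-grounded one goes next):
  1 to go: {2} 1  {4} 1  {7} 1
  2 to go: {0,2} 1  {2,4} 2  {2,7} 2  {3,4} 1  {4,7} 2  {6,7} 1
  3 to go: {0,2,4} 3  {0,2,7} 3  {2,3,4} 3  {2,4,7} 6  {2,6,7} 3  {3,4,7} 3  {4,6,7} 3  {5,6,7} 1
  4 to go: {0,2,3,4} 6  {0,2,4,7} 12  {0,2,6,7} 6  {1,5,6,7} 1  {2,3,4,7} 12  {2,4,6,7} 12  {2,5,6,7} 4  {3,4,6,7} 6  {4,5,6,7} 4
  5 to go: {0,2,3,4,7} 30  {0,2,4,6,7} 30  {0,2,5,6,7} 10  {1,2,5,6,7} 5  {1,4,5,6,7} 5  {2,3,4,6,7} 30  {2,4,5,6,7} 20  {3,4,5,6,7} 10
  6 to go: {0,1,2,5,6,7} 15  {0,2,3,4,6,7} 90  {0,2,4,5,6,7} 60  {1,2,4,5,6,7} 30  {1,3,4,5,6,7} 15  {2,3,4,5,6,7} 60
  if 0:r drops first: 105 orders
  if 1:u drops first: 210 orders
  if 3:p drops first: 105 orders
heap linearizations: 420

420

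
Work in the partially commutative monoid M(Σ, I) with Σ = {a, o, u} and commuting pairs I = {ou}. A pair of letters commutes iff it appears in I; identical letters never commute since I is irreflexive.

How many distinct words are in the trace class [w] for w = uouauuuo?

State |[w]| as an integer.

drop 0:u onto floor
drop 1:o onto floor
drop 2:u onto {0:u}
drop 3:a onto {1:o, 2:u}
drop 4:u onto {3:a}
drop 5:u onto {4:u}
drop 6:u onto {5:u}
drop 7:o onto {3:a}
ground layer = {0:u, 1:o}
drop-orders for the pieces not yet dropped (sum over which currently-grounded one goes next):
  1 to go: {6} 1  {7} 1
  2 to go: {5,6} 1  {6,7} 2
  3 to go: {4,5,6} 1  {5,6,7} 3
  4 to go: {4,5,6,7} 4
  5 to go: {3,4,5,6,7} 4
  6 to go: {1,3,4,5,6,7} 4  {2,3,4,5,6,7} 4
  if 0:u drops first: 8 orders
  if 1:o drops first: 4 orders
heap linearizations: 12

12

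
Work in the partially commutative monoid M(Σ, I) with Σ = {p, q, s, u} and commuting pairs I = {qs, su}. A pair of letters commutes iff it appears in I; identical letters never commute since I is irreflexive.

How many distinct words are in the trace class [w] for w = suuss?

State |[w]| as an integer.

10

piece 0:s — minimal
piece 1:u — minimal
piece 2:u rests on {1:u}
piece 3:s rests on {0:s}
piece 4:s rests on {3:s}
minimal pieces: {0:s, 1:u}
ways to finish when only these pieces remain (= sum over removing one remaining piece with nothing left below it):
  1 left: {2}→1  {4}→1
  2 left: {1,2}→1  {2,4}→2  {3,4}→1
  3 left: {0,3,4}→1  {1,2,4}→3  {2,3,4}→3
  placing 0:s first → 6 extensions
  placing 1:u first → 4 extensions
total linear extensions = 10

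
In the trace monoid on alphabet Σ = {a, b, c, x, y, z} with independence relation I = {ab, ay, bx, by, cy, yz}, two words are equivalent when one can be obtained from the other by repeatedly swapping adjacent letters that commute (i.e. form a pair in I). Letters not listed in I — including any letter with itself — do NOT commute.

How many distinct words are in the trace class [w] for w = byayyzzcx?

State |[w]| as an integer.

drop 0:b onto floor
drop 1:y onto floor
drop 2:a onto floor
drop 3:y onto {1:y}
drop 4:y onto {3:y}
drop 5:z onto {0:b, 2:a}
drop 6:z onto {5:z}
drop 7:c onto {6:z}
drop 8:x onto {4:y, 7:c}
ground layer = {0:b, 1:y, 2:a}
drop-orders for the pieces not yet dropped (sum over which currently-grounded one goes next):
  1 to go: {8} 1
  2 to go: {4,8} 1  {7,8} 1
  3 to go: {3,4,8} 1  {4,7,8} 2  {6,7,8} 1
  4 to go: {1,3,4,8} 1  {3,4,7,8} 3  {4,6,7,8} 3  {5,6,7,8} 1
  5 to go: {0,5,6,7,8} 1  {1,3,4,7,8} 4  {2,5,6,7,8} 1  {3,4,6,7,8} 6  {4,5,6,7,8} 4
  6 to go: {0,2,5,6,7,8} 2  {0,4,5,6,7,8} 5  {1,3,4,6,7,8} 10  {2,4,5,6,7,8} 5  {3,4,5,6,7,8} 10
  7 to go: {0,2,4,5,6,7,8} 12  {0,3,4,5,6,7,8} 15  {1,3,4,5,6,7,8} 20  {2,3,4,5,6,7,8} 15
  if 0:b drops first: 35 orders
  if 1:y drops first: 42 orders
  if 2:a drops first: 35 orders
heap linearizations: 112

112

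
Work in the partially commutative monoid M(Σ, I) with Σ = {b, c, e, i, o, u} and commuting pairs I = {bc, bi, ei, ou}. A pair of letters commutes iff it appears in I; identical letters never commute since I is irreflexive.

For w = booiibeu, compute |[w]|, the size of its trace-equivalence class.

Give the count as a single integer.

#0=b has no predecessor
#1=o depends on [0:b]
#2=o depends on [1:o]
#3=i depends on [2:o]
#4=i depends on [3:i]
#5=b depends on [2:o]
#6=e depends on [5:b]
#7=u depends on [4:i, 6:e]
sources: [0:b]
N(rest) = Σ N(rest − s) over sources s of rest; N(one piece) = 1:
  size 1 → [7]=1
  size 2 → [4,7]=1  [6,7]=1
  size 3 → [3,4,7]=1  [4,6,7]=2  [5,6,7]=1
  size 4 → [3,4,6,7]=3  [4,5,6,7]=3
  size 5 → [3,4,5,6,7]=6
  size 6 → [2,3,4,5,6,7]=6
  first=0(b) contributes 6

6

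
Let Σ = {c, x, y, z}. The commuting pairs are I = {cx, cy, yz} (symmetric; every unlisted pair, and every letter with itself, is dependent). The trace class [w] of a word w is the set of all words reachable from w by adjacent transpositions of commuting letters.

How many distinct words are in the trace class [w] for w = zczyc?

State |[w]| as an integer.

drop 0:z onto floor
drop 1:c onto {0:z}
drop 2:z onto {1:c}
drop 3:y onto floor
drop 4:c onto {2:z}
ground layer = {0:z, 3:y}
drop-orders for the pieces not yet dropped (sum over which currently-grounded one goes next):
  1 to go: {3} 1  {4} 1
  2 to go: {2,4} 1  {3,4} 2
  3 to go: {1,2,4} 1  {2,3,4} 3
  if 0:z drops first: 4 orders
  if 3:y drops first: 1 orders
heap linearizations: 5

5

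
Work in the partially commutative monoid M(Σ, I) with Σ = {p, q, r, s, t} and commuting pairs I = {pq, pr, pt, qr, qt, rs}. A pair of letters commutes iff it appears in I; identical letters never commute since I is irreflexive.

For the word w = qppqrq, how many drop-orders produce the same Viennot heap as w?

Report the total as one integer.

60

drop 0:q onto floor
drop 1:p onto floor
drop 2:p onto {1:p}
drop 3:q onto {0:q}
drop 4:r onto floor
drop 5:q onto {3:q}
ground layer = {0:q, 1:p, 4:r}
drop-orders for the pieces not yet dropped (sum over which currently-grounded one goes next):
  1 to go: {2} 1  {4} 1  {5} 1
  2 to go: {1,2} 1  {2,4} 2  {2,5} 2  {3,5} 1  {4,5} 2
  3 to go: {0,3,5} 1  {1,2,4} 3  {1,2,5} 3  {2,3,5} 3  {2,4,5} 6  {3,4,5} 3
  4 to go: {0,2,3,5} 4  {0,3,4,5} 4  {1,2,3,5} 6  {1,2,4,5} 12  {2,3,4,5} 12
  if 0:q drops first: 30 orders
  if 1:p drops first: 20 orders
  if 4:r drops first: 10 orders
heap linearizations: 60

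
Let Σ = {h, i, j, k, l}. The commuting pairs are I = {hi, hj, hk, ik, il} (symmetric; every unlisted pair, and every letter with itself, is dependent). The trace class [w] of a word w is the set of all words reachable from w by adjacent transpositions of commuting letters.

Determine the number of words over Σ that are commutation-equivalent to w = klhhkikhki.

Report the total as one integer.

drop 0:k onto floor
drop 1:l onto {0:k}
drop 2:h onto {1:l}
drop 3:h onto {2:h}
drop 4:k onto {1:l}
drop 5:i onto floor
drop 6:k onto {4:k}
drop 7:h onto {3:h}
drop 8:k onto {6:k}
drop 9:i onto {5:i}
ground layer = {0:k, 5:i}
drop-orders for the pieces not yet dropped (sum over which currently-grounded one goes next):
  1 to go: {7} 1  {8} 1  {9} 1
  2 to go: {3,7} 1  {5,9} 1  {6,8} 1  {7,8} 2  {7,9} 2  {8,9} 2
  3 to go: {2,3,7} 1  {3,7,8} 3  {3,7,9} 3  {4,6,8} 1  {5,7,9} 3  {5,8,9} 3  {6,7,8} 3  {6,8,9} 3  {7,8,9} 6
  4 to go: {2,3,7,8} 4  {2,3,7,9} 4  {3,5,7,9} 6  {3,6,7,8} 6  {3,7,8,9} 12  {4,6,7,8} 4  {4,6,8,9} 4  {5,6,8,9} 6  {5,7,8,9} 12  {6,7,8,9} 12
  5 to go: {2,3,5,7,9} 10  {2,3,6,7,8} 10  {2,3,7,8,9} 20  {3,4,6,7,8} 10  {3,5,7,8,9} 30  {3,6,7,8,9} 30  {4,5,6,8,9} 10  {4,6,7,8,9} 20  {5,6,7,8,9} 30
  6 to go: {2,3,4,6,7,8} 20  {2,3,5,7,8,9} 60  {2,3,6,7,8,9} 60  {3,4,6,7,8,9} 60  {3,5,6,7,8,9} 90  {4,5,6,7,8,9} 60
  7 to go: {1,2,3,4,6,7,8} 20  {2,3,4,6,7,8,9} 140  {2,3,5,6,7,8,9} 210  {3,4,5,6,7,8,9} 210
  8 to go: {0,1,2,3,4,6,7,8} 20  {1,2,3,4,6,7,8,9} 160  {2,3,4,5,6,7,8,9} 560
  if 0:k drops first: 720 orders
  if 5:i drops first: 180 orders
heap linearizations: 900

900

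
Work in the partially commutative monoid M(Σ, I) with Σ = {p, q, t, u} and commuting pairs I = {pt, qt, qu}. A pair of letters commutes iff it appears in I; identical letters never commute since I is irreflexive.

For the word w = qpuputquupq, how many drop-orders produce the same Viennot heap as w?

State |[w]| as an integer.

0(q) covers ∅
1(p) covers 0:q
2(u) covers 1:p
3(p) covers 2:u
4(u) covers 3:p
5(t) covers 4:u
6(q) covers 3:p
7(u) covers 5:t
8(u) covers 7:u
9(p) covers 6:q, 8:u
10(q) covers 9:p
floor of heap: 0:q
completions by unplaced set U, small U first (add the entries for U minus each lowest piece of U):
  |U|=1: {10}:1
  |U|=2: {9,10}:1
  |U|=3: {6,9,10}:1  {8,9,10}:1
  |U|=4: {6,8,9,10}:2  {7,8,9,10}:1
  |U|=5: {5,7,8,9,10}:1  {6,7,8,9,10}:3
  |U|=6: {4,5,7,8,9,10}:1  {5,6,7,8,9,10}:4
  |U|=7: {4,5,6,7,8,9,10}:5
  |U|=8: {3,4,5,6,7,8,9,10}:5
  |U|=9: {2,3,4,5,6,7,8,9,10}:5
  start at 0(q): 5

5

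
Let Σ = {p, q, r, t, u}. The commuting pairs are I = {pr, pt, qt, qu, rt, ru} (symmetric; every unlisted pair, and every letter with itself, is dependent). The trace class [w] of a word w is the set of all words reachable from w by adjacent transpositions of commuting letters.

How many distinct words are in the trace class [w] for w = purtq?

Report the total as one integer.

#0=p has no predecessor
#1=u depends on [0:p]
#2=r has no predecessor
#3=t depends on [1:u]
#4=q depends on [0:p, 2:r]
sources: [0:p, 2:r]
N(rest) = Σ N(rest − s) over sources s of rest; N(one piece) = 1:
  size 1 → [3]=1  [4]=1
  size 2 → [1,3]=1  [2,4]=1  [3,4]=2
  size 3 → [1,3,4]=3  [2,3,4]=3
  first=0(p) contributes 6
  first=2(r) contributes 3
|[w]| = 9

9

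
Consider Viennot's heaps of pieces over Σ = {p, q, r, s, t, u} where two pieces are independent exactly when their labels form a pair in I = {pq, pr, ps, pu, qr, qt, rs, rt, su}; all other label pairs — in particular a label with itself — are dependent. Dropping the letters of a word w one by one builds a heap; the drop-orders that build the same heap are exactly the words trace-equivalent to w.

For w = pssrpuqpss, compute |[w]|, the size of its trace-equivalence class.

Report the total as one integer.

drop 0:p onto floor
drop 1:s onto floor
drop 2:s onto {1:s}
drop 3:r onto floor
drop 4:p onto {0:p}
drop 5:u onto {3:r}
drop 6:q onto {2:s, 5:u}
drop 7:p onto {4:p}
drop 8:s onto {6:q}
drop 9:s onto {8:s}
ground layer = {0:p, 1:s, 3:r}
drop-orders for the pieces not yet dropped (sum over which currently-grounded one goes next):
  1 to go: {7} 1  {9} 1
  2 to go: {4,7} 1  {7,9} 2  {8,9} 1
  3 to go: {0,4,7} 1  {4,7,9} 3  {6,8,9} 1  {7,8,9} 3
  4 to go: {0,4,7,9} 4  {2,6,8,9} 1  {4,7,8,9} 6  {5,6,8,9} 1  {6,7,8,9} 4
  5 to go: {0,4,7,8,9} 10  {1,2,6,8,9} 1  {2,5,6,8,9} 2  {2,6,7,8,9} 5  {3,5,6,8,9} 1  {4,6,7,8,9} 10  {5,6,7,8,9} 5
  6 to go: {0,4,6,7,8,9} 20  {1,2,5,6,8,9} 3  {1,2,6,7,8,9} 6  {2,3,5,6,8,9} 3  {2,4,6,7,8,9} 15  {2,5,6,7,8,9} 12  {3,5,6,7,8,9} 6  {4,5,6,7,8,9} 15
  7 to go: {0,2,4,6,7,8,9} 35  {0,4,5,6,7,8,9} 35  {1,2,3,5,6,8,9} 6  {1,2,4,6,7,8,9} 21  {1,2,5,6,7,8,9} 21  {2,3,5,6,7,8,9} 21  {2,4,5,6,7,8,9} 42  {3,4,5,6,7,8,9} 21
  8 to go: {0,1,2,4,6,7,8,9} 56  {0,2,4,5,6,7,8,9} 112  {0,3,4,5,6,7,8,9} 56  {1,2,3,5,6,7,8,9} 48  {1,2,4,5,6,7,8,9} 84  {2,3,4,5,6,7,8,9} 84
  if 0:p drops first: 216 orders
  if 1:s drops first: 252 orders
  if 3:r drops first: 252 orders
heap linearizations: 720

720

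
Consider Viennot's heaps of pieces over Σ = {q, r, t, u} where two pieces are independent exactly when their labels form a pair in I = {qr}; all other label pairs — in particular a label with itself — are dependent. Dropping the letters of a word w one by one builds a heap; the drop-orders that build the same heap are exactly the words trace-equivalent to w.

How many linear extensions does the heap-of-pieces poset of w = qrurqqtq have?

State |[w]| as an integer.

6

0(q) covers ∅
1(r) covers ∅
2(u) covers 0:q, 1:r
3(r) covers 2:u
4(q) covers 2:u
5(q) covers 4:q
6(t) covers 3:r, 5:q
7(q) covers 6:t
floor of heap: 0:q, 1:r
completions by unplaced set U, small U first (add the entries for U minus each lowest piece of U):
  |U|=1: {7}:1
  |U|=2: {6,7}:1
  |U|=3: {3,6,7}:1  {5,6,7}:1
  |U|=4: {3,5,6,7}:2  {4,5,6,7}:1
  |U|=5: {3,4,5,6,7}:3
  |U|=6: {2,3,4,5,6,7}:3
  start at 0(q): 3
  start at 1(r): 3
sum over floor = 6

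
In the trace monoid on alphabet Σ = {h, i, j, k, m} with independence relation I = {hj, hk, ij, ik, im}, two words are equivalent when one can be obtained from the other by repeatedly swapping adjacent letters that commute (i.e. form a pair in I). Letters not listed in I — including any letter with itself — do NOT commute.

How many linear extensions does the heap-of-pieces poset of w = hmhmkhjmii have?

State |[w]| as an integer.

0(h) covers ∅
1(m) covers 0:h
2(h) covers 1:m
3(m) covers 2:h
4(k) covers 3:m
5(h) covers 3:m
6(j) covers 4:k
7(m) covers 5:h, 6:j
8(i) covers 5:h
9(i) covers 8:i
floor of heap: 0:h
completions by unplaced set U, small U first (add the entries for U minus each lowest piece of U):
  |U|=1: {7}:1  {9}:1
  |U|=2: {6,7}:1  {7,9}:2  {8,9}:1
  |U|=3: {4,6,7}:1  {6,7,9}:3  {7,8,9}:3
  |U|=4: {4,6,7,9}:4  {5,7,8,9}:3  {6,7,8,9}:6
  |U|=5: {4,6,7,8,9}:10  {5,6,7,8,9}:9
  |U|=6: {4,5,6,7,8,9}:19
  |U|=7: {3,4,5,6,7,8,9}:19
  |U|=8: {2,3,4,5,6,7,8,9}:19
  start at 0(h): 19

19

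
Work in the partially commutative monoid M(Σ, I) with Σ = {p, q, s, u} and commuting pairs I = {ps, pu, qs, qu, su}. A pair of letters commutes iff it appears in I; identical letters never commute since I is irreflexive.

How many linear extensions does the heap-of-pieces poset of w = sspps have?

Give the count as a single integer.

10

piece 0:s — minimal
piece 1:s rests on {0:s}
piece 2:p — minimal
piece 3:p rests on {2:p}
piece 4:s rests on {1:s}
minimal pieces: {0:s, 2:p}
ways to finish when only these pieces remain (= sum over removing one remaining piece with nothing left below it):
  1 left: {3}→1  {4}→1
  2 left: {1,4}→1  {2,3}→1  {3,4}→2
  3 left: {0,1,4}→1  {1,3,4}→3  {2,3,4}→3
  placing 0:s first → 6 extensions
  placing 2:p first → 4 extensions
total linear extensions = 10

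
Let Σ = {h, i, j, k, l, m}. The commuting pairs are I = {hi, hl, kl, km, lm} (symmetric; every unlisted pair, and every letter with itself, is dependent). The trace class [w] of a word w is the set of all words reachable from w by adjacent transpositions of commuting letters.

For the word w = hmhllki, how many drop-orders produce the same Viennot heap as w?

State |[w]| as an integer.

15

piece 0:h — minimal
piece 1:m rests on {0:h}
piece 2:h rests on {1:m}
piece 3:l — minimal
piece 4:l rests on {3:l}
piece 5:k rests on {2:h}
piece 6:i rests on {4:l, 5:k}
minimal pieces: {0:h, 3:l}
ways to finish when only these pieces remain (= sum over removing one remaining piece with nothing left below it):
  1 left: {6}→1
  2 left: {4,6}→1  {5,6}→1
  3 left: {2,5,6}→1  {3,4,6}→1  {4,5,6}→2
  4 left: {1,2,5,6}→1  {2,4,5,6}→3  {3,4,5,6}→3
  5 left: {0,1,2,5,6}→1  {1,2,4,5,6}→4  {2,3,4,5,6}→6
  placing 0:h first → 10 extensions
  placing 3:l first → 5 extensions
total linear extensions = 15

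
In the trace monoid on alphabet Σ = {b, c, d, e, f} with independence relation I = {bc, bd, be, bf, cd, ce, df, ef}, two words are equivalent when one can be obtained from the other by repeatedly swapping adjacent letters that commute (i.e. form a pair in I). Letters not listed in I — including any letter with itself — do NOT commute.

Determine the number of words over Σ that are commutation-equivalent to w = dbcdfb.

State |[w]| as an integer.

90

#0=d has no predecessor
#1=b has no predecessor
#2=c has no predecessor
#3=d depends on [0:d]
#4=f depends on [2:c]
#5=b depends on [1:b]
sources: [0:d, 1:b, 2:c]
N(rest) = Σ N(rest − s) over sources s of rest; N(one piece) = 1:
  size 1 → [3]=1  [4]=1  [5]=1
  size 2 → [0,3]=1  [1,5]=1  [2,4]=1  [3,4]=2  [3,5]=2  [4,5]=2
  size 3 → [0,3,4]=3  [0,3,5]=3  [1,3,5]=3  [1,4,5]=3  [2,3,4]=3  [2,4,5]=3  [3,4,5]=6
  size 4 → [0,1,3,5]=6  [0,2,3,4]=6  [0,3,4,5]=12  [1,2,4,5]=6  [1,3,4,5]=12  [2,3,4,5]=12
  first=0(d) contributes 30
  first=1(b) contributes 30
  first=2(c) contributes 30
|[w]| = 90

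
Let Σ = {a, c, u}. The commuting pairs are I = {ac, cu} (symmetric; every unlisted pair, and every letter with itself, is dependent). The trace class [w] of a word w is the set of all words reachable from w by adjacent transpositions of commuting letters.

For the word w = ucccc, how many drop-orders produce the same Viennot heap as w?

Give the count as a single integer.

#0=u has no predecessor
#1=c has no predecessor
#2=c depends on [1:c]
#3=c depends on [2:c]
#4=c depends on [3:c]
sources: [0:u, 1:c]
N(rest) = Σ N(rest − s) over sources s of rest; N(one piece) = 1:
  size 1 → [0]=1  [4]=1
  size 2 → [0,4]=2  [3,4]=1
  size 3 → [0,3,4]=3  [2,3,4]=1
  first=0(u) contributes 1
  first=1(c) contributes 4
|[w]| = 5

5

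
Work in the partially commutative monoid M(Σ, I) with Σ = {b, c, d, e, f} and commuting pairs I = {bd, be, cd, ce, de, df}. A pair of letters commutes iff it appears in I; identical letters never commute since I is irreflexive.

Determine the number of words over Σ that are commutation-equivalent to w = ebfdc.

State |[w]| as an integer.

10

0(e) covers ∅
1(b) covers ∅
2(f) covers 0:e, 1:b
3(d) covers ∅
4(c) covers 2:f
floor of heap: 0:e, 1:b, 3:d
completions by unplaced set U, small U first (add the entries for U minus each lowest piece of U):
  |U|=1: {3}:1  {4}:1
  |U|=2: {2,4}:1  {3,4}:2
  |U|=3: {0,2,4}:1  {1,2,4}:1  {2,3,4}:3
  start at 0(e): 4
  start at 1(b): 4
  start at 3(d): 2
sum over floor = 10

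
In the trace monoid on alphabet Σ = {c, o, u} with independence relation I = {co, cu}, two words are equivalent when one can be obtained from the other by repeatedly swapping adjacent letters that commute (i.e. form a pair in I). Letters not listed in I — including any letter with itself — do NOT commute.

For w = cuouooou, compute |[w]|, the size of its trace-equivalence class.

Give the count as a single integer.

#0=c has no predecessor
#1=u has no predecessor
#2=o depends on [1:u]
#3=u depends on [2:o]
#4=o depends on [3:u]
#5=o depends on [4:o]
#6=o depends on [5:o]
#7=u depends on [6:o]
sources: [0:c, 1:u]
N(rest) = Σ N(rest − s) over sources s of rest; N(one piece) = 1:
  size 1 → [0]=1  [7]=1
  size 2 → [0,7]=2  [6,7]=1
  size 3 → [0,6,7]=3  [5,6,7]=1
  size 4 → [0,5,6,7]=4  [4,5,6,7]=1
  size 5 → [0,4,5,6,7]=5  [3,4,5,6,7]=1
  size 6 → [0,3,4,5,6,7]=6  [2,3,4,5,6,7]=1
  first=0(c) contributes 1
  first=1(u) contributes 7
|[w]| = 8

8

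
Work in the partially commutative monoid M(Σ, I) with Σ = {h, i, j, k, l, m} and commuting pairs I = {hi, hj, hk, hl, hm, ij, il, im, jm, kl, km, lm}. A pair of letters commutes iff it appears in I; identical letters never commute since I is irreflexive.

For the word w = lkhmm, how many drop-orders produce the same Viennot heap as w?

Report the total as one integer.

60

piece 0:l — minimal
piece 1:k — minimal
piece 2:h — minimal
piece 3:m — minimal
piece 4:m rests on {3:m}
minimal pieces: {0:l, 1:k, 2:h, 3:m}
ways to finish when only these pieces remain (= sum over removing one remaining piece with nothing left below it):
  1 left: {0}→1  {1}→1  {2}→1  {4}→1
  2 left: {0,1}→2  {0,2}→2  {0,4}→2  {1,2}→2  {1,4}→2  {2,4}→2  {3,4}→1
  3 left: {0,1,2}→6  {0,1,4}→6  {0,2,4}→6  {0,3,4}→3  {1,2,4}→6  {1,3,4}→3  {2,3,4}→3
  placing 0:l first → 12 extensions
  placing 1:k first → 12 extensions
  placing 2:h first → 12 extensions
  placing 3:m first → 24 extensions
total linear extensions = 60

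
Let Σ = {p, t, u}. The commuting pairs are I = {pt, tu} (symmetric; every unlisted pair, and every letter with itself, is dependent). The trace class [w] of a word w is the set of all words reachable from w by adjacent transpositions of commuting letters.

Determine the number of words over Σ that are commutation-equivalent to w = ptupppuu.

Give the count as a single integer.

0(p) covers ∅
1(t) covers ∅
2(u) covers 0:p
3(p) covers 2:u
4(p) covers 3:p
5(p) covers 4:p
6(u) covers 5:p
7(u) covers 6:u
floor of heap: 0:p, 1:t
completions by unplaced set U, small U first (add the entries for U minus each lowest piece of U):
  |U|=1: {1}:1  {7}:1
  |U|=2: {1,7}:2  {6,7}:1
  |U|=3: {1,6,7}:3  {5,6,7}:1
  |U|=4: {1,5,6,7}:4  {4,5,6,7}:1
  |U|=5: {1,4,5,6,7}:5  {3,4,5,6,7}:1
  |U|=6: {1,3,4,5,6,7}:6  {2,3,4,5,6,7}:1
  start at 0(p): 7
  start at 1(t): 1
sum over floor = 8

8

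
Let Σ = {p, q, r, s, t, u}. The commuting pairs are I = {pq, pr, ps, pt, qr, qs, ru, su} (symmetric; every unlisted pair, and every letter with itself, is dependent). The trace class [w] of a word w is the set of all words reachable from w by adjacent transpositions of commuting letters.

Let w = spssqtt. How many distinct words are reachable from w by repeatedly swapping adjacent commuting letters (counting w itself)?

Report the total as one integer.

piece 0:s — minimal
piece 1:p — minimal
piece 2:s rests on {0:s}
piece 3:s rests on {2:s}
piece 4:q — minimal
piece 5:t rests on {3:s, 4:q}
piece 6:t rests on {5:t}
minimal pieces: {0:s, 1:p, 4:q}
ways to finish when only these pieces remain (= sum over removing one remaining piece with nothing left below it):
  1 left: {1}→1  {6}→1
  2 left: {1,6}→2  {5,6}→1
  3 left: {1,5,6}→3  {3,5,6}→1  {4,5,6}→1
  4 left: {1,3,5,6}→4  {1,4,5,6}→4  {2,3,5,6}→1  {3,4,5,6}→2
  5 left: {0,2,3,5,6}→1  {1,2,3,5,6}→5  {1,3,4,5,6}→10  {2,3,4,5,6}→3
  placing 0:s first → 18 extensions
  placing 1:p first → 4 extensions
  placing 4:q first → 6 extensions
total linear extensions = 28

28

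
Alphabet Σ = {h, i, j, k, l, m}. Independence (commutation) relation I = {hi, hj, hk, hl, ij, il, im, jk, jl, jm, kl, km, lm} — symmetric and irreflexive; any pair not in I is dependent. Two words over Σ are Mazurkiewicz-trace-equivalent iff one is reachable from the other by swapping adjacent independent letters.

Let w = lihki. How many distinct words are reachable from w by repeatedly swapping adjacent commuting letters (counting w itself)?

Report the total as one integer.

20

drop 0:l onto floor
drop 1:i onto floor
drop 2:h onto floor
drop 3:k onto {1:i}
drop 4:i onto {3:k}
ground layer = {0:l, 1:i, 2:h}
drop-orders for the pieces not yet dropped (sum over which currently-grounded one goes next):
  1 to go: {0} 1  {2} 1  {4} 1
  2 to go: {0,2} 2  {0,4} 2  {2,4} 2  {3,4} 1
  3 to go: {0,2,4} 6  {0,3,4} 3  {1,3,4} 1  {2,3,4} 3
  if 0:l drops first: 4 orders
  if 1:i drops first: 12 orders
  if 2:h drops first: 4 orders
heap linearizations: 20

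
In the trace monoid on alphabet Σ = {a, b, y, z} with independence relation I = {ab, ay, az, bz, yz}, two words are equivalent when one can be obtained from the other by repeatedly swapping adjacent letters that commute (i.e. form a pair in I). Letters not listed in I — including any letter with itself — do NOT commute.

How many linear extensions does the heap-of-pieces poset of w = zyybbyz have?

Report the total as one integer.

drop 0:z onto floor
drop 1:y onto floor
drop 2:y onto {1:y}
drop 3:b onto {2:y}
drop 4:b onto {3:b}
drop 5:y onto {4:b}
drop 6:z onto {0:z}
ground layer = {0:z, 1:y}
drop-orders for the pieces not yet dropped (sum over which currently-grounded one goes next):
  1 to go: {5} 1  {6} 1
  2 to go: {0,6} 1  {4,5} 1  {5,6} 2
  3 to go: {0,5,6} 3  {3,4,5} 1  {4,5,6} 3
  4 to go: {0,4,5,6} 6  {2,3,4,5} 1  {3,4,5,6} 4
  5 to go: {0,3,4,5,6} 10  {1,2,3,4,5} 1  {2,3,4,5,6} 5
  if 0:z drops first: 6 orders
  if 1:y drops first: 15 orders
heap linearizations: 21

21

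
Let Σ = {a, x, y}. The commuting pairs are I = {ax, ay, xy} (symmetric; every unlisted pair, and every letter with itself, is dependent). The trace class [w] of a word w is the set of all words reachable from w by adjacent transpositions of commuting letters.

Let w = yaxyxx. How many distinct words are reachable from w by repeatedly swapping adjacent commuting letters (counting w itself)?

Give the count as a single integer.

drop 0:y onto floor
drop 1:a onto floor
drop 2:x onto floor
drop 3:y onto {0:y}
drop 4:x onto {2:x}
drop 5:x onto {4:x}
ground layer = {0:y, 1:a, 2:x}
drop-orders for the pieces not yet dropped (sum over which currently-grounded one goes next):
  1 to go: {1} 1  {3} 1  {5} 1
  2 to go: {0,3} 1  {1,3} 2  {1,5} 2  {3,5} 2  {4,5} 1
  3 to go: {0,1,3} 3  {0,3,5} 3  {1,3,5} 6  {1,4,5} 3  {2,4,5} 1  {3,4,5} 3
  4 to go: {0,1,3,5} 12  {0,3,4,5} 6  {1,2,4,5} 4  {1,3,4,5} 12  {2,3,4,5} 4
  if 0:y drops first: 20 orders
  if 1:a drops first: 10 orders
  if 2:x drops first: 30 orders
heap linearizations: 60

60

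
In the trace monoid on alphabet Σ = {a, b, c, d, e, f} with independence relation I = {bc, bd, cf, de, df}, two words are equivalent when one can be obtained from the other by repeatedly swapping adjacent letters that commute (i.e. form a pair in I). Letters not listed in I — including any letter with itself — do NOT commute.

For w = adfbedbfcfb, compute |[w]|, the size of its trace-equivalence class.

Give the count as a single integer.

110

0(a) covers ∅
1(d) covers 0:a
2(f) covers 0:a
3(b) covers 2:f
4(e) covers 3:b
5(d) covers 1:d
6(b) covers 4:e
7(f) covers 6:b
8(c) covers 4:e, 5:d
9(f) covers 7:f
10(b) covers 9:f
floor of heap: 0:a
completions by unplaced set U, small U first (add the entries for U minus each lowest piece of U):
  |U|=1: {8}:1  {10}:1
  |U|=2: {5,8}:1  {8,10}:2  {9,10}:1
  |U|=3: {1,5,8}:1  {5,8,10}:3  {7,9,10}:1  {8,9,10}:3
  |U|=4: {1,5,8,10}:4  {5,8,9,10}:6  {6,7,9,10}:1  {7,8,9,10}:4
  |U|=5: {1,5,8,9,10}:10  {5,7,8,9,10}:10  {6,7,8,9,10}:5
  |U|=6: {1,5,7,8,9,10}:20  {4,6,7,8,9,10}:5  {5,6,7,8,9,10}:15
  |U|=7: {1,5,6,7,8,9,10}:35  {3,4,6,7,8,9,10}:5  {4,5,6,7,8,9,10}:20
  |U|=8: {1,4,5,6,7,8,9,10}:55  {2,3,4,6,7,8,9,10}:5  {3,4,5,6,7,8,9,10}:25
  |U|=9: {1,3,4,5,6,7,8,9,10}:80  {2,3,4,5,6,7,8,9,10}:30
  start at 0(a): 110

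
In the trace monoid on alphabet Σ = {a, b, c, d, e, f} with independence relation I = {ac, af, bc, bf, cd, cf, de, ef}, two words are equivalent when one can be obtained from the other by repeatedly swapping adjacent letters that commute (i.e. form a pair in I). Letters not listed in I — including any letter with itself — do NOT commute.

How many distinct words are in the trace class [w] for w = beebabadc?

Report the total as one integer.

piece 0:b — minimal
piece 1:e rests on {0:b}
piece 2:e rests on {1:e}
piece 3:b rests on {2:e}
piece 4:a rests on {3:b}
piece 5:b rests on {4:a}
piece 6:a rests on {5:b}
piece 7:d rests on {6:a}
piece 8:c rests on {2:e}
minimal pieces: {0:b}
ways to finish when only these pieces remain (= sum over removing one remaining piece with nothing left below it):
  1 left: {7}→1  {8}→1
  2 left: {6,7}→1  {7,8}→2
  3 left: {5,6,7}→1  {6,7,8}→3
  4 left: {4,5,6,7}→1  {5,6,7,8}→4
  5 left: {3,4,5,6,7}→1  {4,5,6,7,8}→5
  6 left: {3,4,5,6,7,8}→6
  7 left: {2,3,4,5,6,7,8}→6
  placing 0:b first → 6 extensions

6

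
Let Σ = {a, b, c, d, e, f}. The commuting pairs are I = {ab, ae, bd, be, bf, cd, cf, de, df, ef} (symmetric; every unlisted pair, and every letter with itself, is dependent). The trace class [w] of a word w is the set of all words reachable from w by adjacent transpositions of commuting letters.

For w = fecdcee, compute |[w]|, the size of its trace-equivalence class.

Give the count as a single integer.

42

piece 0:f — minimal
piece 1:e — minimal
piece 2:c rests on {1:e}
piece 3:d — minimal
piece 4:c rests on {2:c}
piece 5:e rests on {4:c}
piece 6:e rests on {5:e}
minimal pieces: {0:f, 1:e, 3:d}
ways to finish when only these pieces remain (= sum over removing one remaining piece with nothing left below it):
  1 left: {0}→1  {3}→1  {6}→1
  2 left: {0,3}→2  {0,6}→2  {3,6}→2  {5,6}→1
  3 left: {0,3,6}→6  {0,5,6}→3  {3,5,6}→3  {4,5,6}→1
  4 left: {0,3,5,6}→12  {0,4,5,6}→4  {2,4,5,6}→1  {3,4,5,6}→4
  5 left: {0,2,4,5,6}→5  {0,3,4,5,6}→20  {1,2,4,5,6}→1  {2,3,4,5,6}→5
  placing 0:f first → 6 extensions
  placing 1:e first → 30 extensions
  placing 3:d first → 6 extensions
total linear extensions = 42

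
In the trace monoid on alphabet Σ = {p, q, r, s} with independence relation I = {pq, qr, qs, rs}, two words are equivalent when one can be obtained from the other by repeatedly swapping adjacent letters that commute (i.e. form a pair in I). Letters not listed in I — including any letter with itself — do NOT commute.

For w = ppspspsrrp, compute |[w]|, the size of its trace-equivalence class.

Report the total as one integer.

0(p) covers ∅
1(p) covers 0:p
2(s) covers 1:p
3(p) covers 2:s
4(s) covers 3:p
5(p) covers 4:s
6(s) covers 5:p
7(r) covers 5:p
8(r) covers 7:r
9(p) covers 6:s, 8:r
floor of heap: 0:p
completions by unplaced set U, small U first (add the entries for U minus each lowest piece of U):
  |U|=1: {9}:1
  |U|=2: {6,9}:1  {8,9}:1
  |U|=3: {6,8,9}:2  {7,8,9}:1
  |U|=4: {6,7,8,9}:3
  |U|=5: {5,6,7,8,9}:3
  |U|=6: {4,5,6,7,8,9}:3
  |U|=7: {3,4,5,6,7,8,9}:3
  |U|=8: {2,3,4,5,6,7,8,9}:3
  start at 0(p): 3

3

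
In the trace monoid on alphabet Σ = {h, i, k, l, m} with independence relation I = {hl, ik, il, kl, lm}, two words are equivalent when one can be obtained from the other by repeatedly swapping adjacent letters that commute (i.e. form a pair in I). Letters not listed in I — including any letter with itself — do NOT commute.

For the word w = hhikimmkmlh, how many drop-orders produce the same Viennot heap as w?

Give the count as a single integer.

#0=h has no predecessor
#1=h depends on [0:h]
#2=i depends on [1:h]
#3=k depends on [1:h]
#4=i depends on [2:i]
#5=m depends on [3:k, 4:i]
#6=m depends on [5:m]
#7=k depends on [6:m]
#8=m depends on [7:k]
#9=l has no predecessor
#10=h depends on [8:m]
sources: [0:h, 9:l]
N(rest) = Σ N(rest − s) over sources s of rest; N(one piece) = 1:
  size 1 → [9]=1  [10]=1
  size 2 → [8,10]=1  [9,10]=2
  size 3 → [7,8,10]=1  [8,9,10]=3
  size 4 → [6,7,8,10]=1  [7,8,9,10]=4
  size 5 → [5,6,7,8,10]=1  [6,7,8,9,10]=5
  size 6 → [3,5,6,7,8,10]=1  [4,5,6,7,8,10]=1  [5,6,7,8,9,10]=6
  size 7 → [2,4,5,6,7,8,10]=1  [3,4,5,6,7,8,10]=2  [3,5,6,7,8,9,10]=7  [4,5,6,7,8,9,10]=7
  size 8 → [2,3,4,5,6,7,8,10]=3  [2,4,5,6,7,8,9,10]=8  [3,4,5,6,7,8,9,10]=16
  size 9 → [1,2,3,4,5,6,7,8,10]=3  [2,3,4,5,6,7,8,9,10]=27
  first=0(h) contributes 30
  first=9(l) contributes 3
|[w]| = 33

33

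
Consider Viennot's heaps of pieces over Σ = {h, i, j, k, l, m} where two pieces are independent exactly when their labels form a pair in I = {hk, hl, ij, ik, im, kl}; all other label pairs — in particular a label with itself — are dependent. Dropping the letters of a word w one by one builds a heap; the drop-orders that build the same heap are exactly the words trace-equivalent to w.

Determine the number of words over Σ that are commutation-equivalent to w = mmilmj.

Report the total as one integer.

#0=m has no predecessor
#1=m depends on [0:m]
#2=i has no predecessor
#3=l depends on [1:m, 2:i]
#4=m depends on [3:l]
#5=j depends on [4:m]
sources: [0:m, 2:i]
N(rest) = Σ N(rest − s) over sources s of rest; N(one piece) = 1:
  size 1 → [5]=1
  size 2 → [4,5]=1
  size 3 → [3,4,5]=1
  size 4 → [1,3,4,5]=1  [2,3,4,5]=1
  first=0(m) contributes 2
  first=2(i) contributes 1
|[w]| = 3

3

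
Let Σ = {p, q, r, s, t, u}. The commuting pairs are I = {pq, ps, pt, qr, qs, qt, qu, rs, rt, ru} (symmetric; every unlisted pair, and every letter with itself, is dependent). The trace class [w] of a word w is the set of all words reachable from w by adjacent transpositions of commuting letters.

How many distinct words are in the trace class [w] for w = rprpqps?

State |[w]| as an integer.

42

drop 0:r onto floor
drop 1:p onto {0:r}
drop 2:r onto {1:p}
drop 3:p onto {2:r}
drop 4:q onto floor
drop 5:p onto {3:p}
drop 6:s onto floor
ground layer = {0:r, 4:q, 6:s}
drop-orders for the pieces not yet dropped (sum over which currently-grounded one goes next):
  1 to go: {4} 1  {5} 1  {6} 1
  2 to go: {3,5} 1  {4,5} 2  {4,6} 2  {5,6} 2
  3 to go: {2,3,5} 1  {3,4,5} 3  {3,5,6} 3  {4,5,6} 6
  4 to go: {1,2,3,5} 1  {2,3,4,5} 4  {2,3,5,6} 4  {3,4,5,6} 12
  5 to go: {0,1,2,3,5} 1  {1,2,3,4,5} 5  {1,2,3,5,6} 5  {2,3,4,5,6} 20
  if 0:r drops first: 30 orders
  if 4:q drops first: 6 orders
  if 6:s drops first: 6 orders
heap linearizations: 42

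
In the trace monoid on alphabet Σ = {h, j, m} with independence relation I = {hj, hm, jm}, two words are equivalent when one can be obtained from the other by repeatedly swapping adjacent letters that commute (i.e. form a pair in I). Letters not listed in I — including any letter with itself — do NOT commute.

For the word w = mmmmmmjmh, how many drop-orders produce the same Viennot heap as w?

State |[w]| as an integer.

piece 0:m — minimal
piece 1:m rests on {0:m}
piece 2:m rests on {1:m}
piece 3:m rests on {2:m}
piece 4:m rests on {3:m}
piece 5:m rests on {4:m}
piece 6:j — minimal
piece 7:m rests on {5:m}
piece 8:h — minimal
minimal pieces: {0:m, 6:j, 8:h}
ways to finish when only these pieces remain (= sum over removing one remaining piece with nothing left below it):
  1 left: {6}→1  {7}→1  {8}→1
  2 left: {5,7}→1  {6,7}→2  {6,8}→2  {7,8}→2
  3 left: {4,5,7}→1  {5,6,7}→3  {5,7,8}→3  {6,7,8}→6
  4 left: {3,4,5,7}→1  {4,5,6,7}→4  {4,5,7,8}→4  {5,6,7,8}→12
  5 left: {2,3,4,5,7}→1  {3,4,5,6,7}→5  {3,4,5,7,8}→5  {4,5,6,7,8}→20
  6 left: {1,2,3,4,5,7}→1  {2,3,4,5,6,7}→6  {2,3,4,5,7,8}→6  {3,4,5,6,7,8}→30
  7 left: {0,1,2,3,4,5,7}→1  {1,2,3,4,5,6,7}→7  {1,2,3,4,5,7,8}→7  {2,3,4,5,6,7,8}→42
  placing 0:m first → 56 extensions
  placing 6:j first → 8 extensions
  placing 8:h first → 8 extensions
total linear extensions = 72

72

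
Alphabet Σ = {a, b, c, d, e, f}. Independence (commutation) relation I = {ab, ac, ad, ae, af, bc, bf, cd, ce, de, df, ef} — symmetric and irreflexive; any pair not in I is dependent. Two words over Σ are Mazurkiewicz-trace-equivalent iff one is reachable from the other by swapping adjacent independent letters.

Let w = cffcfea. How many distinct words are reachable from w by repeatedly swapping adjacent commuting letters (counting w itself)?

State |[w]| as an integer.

42

piece 0:c — minimal
piece 1:f rests on {0:c}
piece 2:f rests on {1:f}
piece 3:c rests on {2:f}
piece 4:f rests on {3:c}
piece 5:e — minimal
piece 6:a — minimal
minimal pieces: {0:c, 5:e, 6:a}
ways to finish when only these pieces remain (= sum over removing one remaining piece with nothing left below it):
  1 left: {4}→1  {5}→1  {6}→1
  2 left: {3,4}→1  {4,5}→2  {4,6}→2  {5,6}→2
  3 left: {2,3,4}→1  {3,4,5}→3  {3,4,6}→3  {4,5,6}→6
  4 left: {1,2,3,4}→1  {2,3,4,5}→4  {2,3,4,6}→4  {3,4,5,6}→12
  5 left: {0,1,2,3,4}→1  {1,2,3,4,5}→5  {1,2,3,4,6}→5  {2,3,4,5,6}→20
  placing 0:c first → 30 extensions
  placing 5:e first → 6 extensions
  placing 6:a first → 6 extensions
total linear extensions = 42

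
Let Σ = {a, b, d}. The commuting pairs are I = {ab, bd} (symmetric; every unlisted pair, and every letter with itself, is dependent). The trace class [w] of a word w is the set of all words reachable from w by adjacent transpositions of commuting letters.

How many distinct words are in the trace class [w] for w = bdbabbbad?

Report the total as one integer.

drop 0:b onto floor
drop 1:d onto floor
drop 2:b onto {0:b}
drop 3:a onto {1:d}
drop 4:b onto {2:b}
drop 5:b onto {4:b}
drop 6:b onto {5:b}
drop 7:a onto {3:a}
drop 8:d onto {7:a}
ground layer = {0:b, 1:d}
drop-orders for the pieces not yet dropped (sum over which currently-grounded one goes next):
  1 to go: {6} 1  {8} 1
  2 to go: {5,6} 1  {6,8} 2  {7,8} 1
  3 to go: {3,7,8} 1  {4,5,6} 1  {5,6,8} 3  {6,7,8} 3
  4 to go: {1,3,7,8} 1  {2,4,5,6} 1  {3,6,7,8} 4  {4,5,6,8} 4  {5,6,7,8} 6
  5 to go: {0,2,4,5,6} 1  {1,3,6,7,8} 5  {2,4,5,6,8} 5  {3,5,6,7,8} 10  {4,5,6,7,8} 10
  6 to go: {0,2,4,5,6,8} 6  {1,3,5,6,7,8} 15  {2,4,5,6,7,8} 15  {3,4,5,6,7,8} 20
  7 to go: {0,2,4,5,6,7,8} 21  {1,3,4,5,6,7,8} 35  {2,3,4,5,6,7,8} 35
  if 0:b drops first: 70 orders
  if 1:d drops first: 56 orders
heap linearizations: 126

126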